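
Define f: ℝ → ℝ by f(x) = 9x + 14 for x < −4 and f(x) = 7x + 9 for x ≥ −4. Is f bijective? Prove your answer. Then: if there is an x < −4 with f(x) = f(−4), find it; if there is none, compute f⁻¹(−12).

Both pieces are strictly increasing (slopes 9 and 7), so each is injective on its own interval.
The left piece maps (−∞, −4) onto (−∞, −22); the right piece maps [−4, ∞) onto [−19, ∞).
The images leave a gap (−22 has no preimage), so f is not surjective, hence not bijective.
Because the two images are disjoint, no x < −4 has f(x) = f(−4), so we compute f⁻¹(−12): −12 lies in [−19, ∞), so solve 7x + 9 = −12: x = (−12 − 9)/7 = −3.

-3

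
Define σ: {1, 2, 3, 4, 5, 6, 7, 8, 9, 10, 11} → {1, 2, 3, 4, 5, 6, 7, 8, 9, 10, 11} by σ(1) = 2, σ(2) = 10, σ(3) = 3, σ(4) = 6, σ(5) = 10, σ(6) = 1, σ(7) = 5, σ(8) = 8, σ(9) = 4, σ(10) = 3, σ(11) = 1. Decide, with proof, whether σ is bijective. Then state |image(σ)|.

σ(2) = 10 = σ(5) with 2 ≠ 5, so σ is not injective, hence not bijective.
The image of σ is {1, 2, 3, 4, 5, 6, 8, 10}, which has 8 elements.

8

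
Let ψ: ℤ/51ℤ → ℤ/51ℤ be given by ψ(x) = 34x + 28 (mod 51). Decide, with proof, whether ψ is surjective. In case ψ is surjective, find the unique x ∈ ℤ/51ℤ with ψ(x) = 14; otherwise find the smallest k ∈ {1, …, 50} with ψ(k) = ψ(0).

3

Recall that ψ is surjective if every y in the codomain equals ψ(x) for some x in the domain.
Since gcd(34, 51) = 17, we have 34x ≡ 0 (mod 17) for all x, so ψ(x) ≡ 11 (mod 17).
But 0 ≢ 11 (mod 17), so 0 ∈ ℤ/51ℤ has no preimage. Hence ψ is not surjective.
Since ψ is not surjective, we find the least positive k with ψ(k) = ψ(0): this means 34k ≡ 0 (mod 51), i.e. 51 ∣ 34k. Since gcd(34, 51) = 17, dividing through by 17 this holds exactly when 3 ∣ 2k, and as gcd(2, 3) = 1, exactly when 3 ∣ k.
The smallest positive such k is 3.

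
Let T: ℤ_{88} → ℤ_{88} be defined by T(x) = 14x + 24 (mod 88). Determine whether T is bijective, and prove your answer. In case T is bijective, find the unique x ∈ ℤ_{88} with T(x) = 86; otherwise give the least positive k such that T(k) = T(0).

We have gcd(14, 88) = 2 > 1. Taking s = 0 and t = 44: T(0) = 24 and T(44) = 14·44 + 24 = 640 ≡ 24 (mod 88).
So T(0) = T(44) while 0 ≠ 44, therefore T is not injective, hence not bijective.
Since T is not bijective, we find the least positive k with T(k) = T(0): this means 14k ≡ 0 (mod 88), i.e. 88 ∣ 14k. Since gcd(14, 88) = 2, dividing through by 2 this holds exactly when 44 ∣ 7k, and as gcd(7, 44) = 1, exactly when 44 ∣ k.
The smallest positive such k is 44.

44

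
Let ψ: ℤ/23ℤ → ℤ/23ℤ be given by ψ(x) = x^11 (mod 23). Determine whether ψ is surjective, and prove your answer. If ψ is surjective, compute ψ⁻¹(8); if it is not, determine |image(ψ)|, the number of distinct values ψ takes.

ψ(1) = 1^11 = 1.
ψ(2): Repeated squaring mod 23: 2^1 ≡ 2, 2^2 ≡ 2² = 4, 2^4 ≡ 4² = 16, 2^8 ≡ 16² = 256 ≡ 3. Since 11 = 8 + 2 + 1, 2^11 ≡ 3·4·2: 3·4 = 12, then 12·2 = 24 ≡ 1. So 2^11 ≡ 1 (mod 23).
So ψ(1) = ψ(2) = 1 while 1 ≠ 2, therefore ψ is not injective.
A non-injective map from the 23-element set ℤ/23ℤ to itself takes at most 22 distinct values, so it cannot be surjective. So ψ is not surjective.
Since ψ is not surjective, we determine |image(ψ)|. Computing x^11 mod 23 for each x (by repeated squaring, reducing mod 23 at every step), the values ψ(0), ψ(1), …, ψ(22) are: 0, 1, 1, 1, 1, 22, 1, 22, 1, 1, 22, 22, 1, 1, 22, 22, 1, 22, 1, 22, 22, 22, 22.
The distinct values are {0, 1, 22}; there are 3 of them.

3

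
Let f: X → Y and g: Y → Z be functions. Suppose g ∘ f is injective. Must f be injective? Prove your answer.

injective

Suppose f(x_1) = f(x_2). Applying g: (g ∘ f)(x_1) = (g ∘ f)(x_2). Since g ∘ f is injective, x_1 = x_2. So f is injective.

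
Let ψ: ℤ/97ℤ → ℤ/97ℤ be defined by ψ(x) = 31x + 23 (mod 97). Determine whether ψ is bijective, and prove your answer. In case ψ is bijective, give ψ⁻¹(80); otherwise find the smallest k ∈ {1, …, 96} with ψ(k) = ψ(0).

Recall: ψ is injective if ψ(a) = ψ(b) implies a = b.
Suppose ψ(a) = ψ(b) in ℤ/97ℤ. Then 31a + 23 ≡ 31b + 23 (mod 97), therefore 31(a − b) ≡ 0 (mod 97).
Since gcd(31, 97) = 1, 31 is invertible modulo 97, therefore a − b ≡ 0 (mod 97), i.e. a = b.
We now compute 31⁻¹ mod 97 explicitly. Euclid's algorithm: 97 = 3·31 + 4, 31 = 7·4 + 3, 4 = 1·3 + 1; back-substituting gives 1 = 72·31 − 23·97, so 31⁻¹ ≡ 72 (mod 97).
Then y ↦ 72(y − 23) is a two-sided inverse to ψ, so every y ∈ ℤ/97ℤ has a preimage.
Therefore ψ is bijective.
Since ψ is bijective, we find ψ⁻¹(80): we need 31x ≡ 80 − 23 ≡ 57 (mod 97). Using 31⁻¹ = 72: x ≡ 72·57 = 4104 = 42·97 + 30, so x = 30.
Check: ψ(30) = 31·30 + 23 = 953 = 9·97 + 80 ≡ 80 (mod 97).

30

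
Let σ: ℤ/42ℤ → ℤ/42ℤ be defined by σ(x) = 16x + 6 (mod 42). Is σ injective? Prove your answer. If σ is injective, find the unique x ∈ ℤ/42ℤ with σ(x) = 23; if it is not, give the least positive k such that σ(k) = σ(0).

Recall: injectivity means: for all a, b in the domain, σ(a) = σ(b) implies a = b.
We have gcd(16, 42) = 2 > 1. Taking a = 0 and b = 21: σ(0) = 6 and σ(21) = 16·21 + 6 = 342 ≡ 6 (mod 42).
So σ(0) = σ(21) while 0 ≠ 21, thus σ is not injective.
Since σ is not injective, we find the least positive k with σ(k) = σ(0): this means 16k ≡ 0 (mod 42), i.e. 42 ∣ 16k. Since gcd(16, 42) = 2, dividing through by 2 this holds exactly when 21 ∣ 8k, and as gcd(8, 21) = 1, exactly when 21 ∣ k.
The smallest positive such k is 21.

21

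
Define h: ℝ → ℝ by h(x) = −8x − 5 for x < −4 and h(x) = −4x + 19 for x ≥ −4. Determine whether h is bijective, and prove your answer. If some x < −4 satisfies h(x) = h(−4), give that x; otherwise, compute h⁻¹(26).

Both pieces are strictly decreasing (slopes −8 and −4), so each is injective on its own interval.
The left piece maps (−∞, −4) onto (27, ∞); the right piece maps [−4, ∞) onto (−∞, 35].
These images overlap. In particular h(−4) = 35 (right piece), and solving −8x − 5 = 35 on the left piece gives x = −5 < −4.
So h(−5) = h(−4) with −5 ≠ −4, and h is not injective, hence not bijective. This x = −5 is the requested value below −4.

-5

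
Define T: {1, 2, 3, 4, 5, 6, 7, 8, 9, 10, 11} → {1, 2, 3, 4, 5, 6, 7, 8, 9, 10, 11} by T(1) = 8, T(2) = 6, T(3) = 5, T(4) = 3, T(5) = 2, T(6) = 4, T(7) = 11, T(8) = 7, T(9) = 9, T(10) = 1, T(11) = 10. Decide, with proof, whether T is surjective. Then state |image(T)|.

11

Every element of the codomain has a preimage: 1 = T(10), 2 = T(5), 3 = T(4), 4 = T(6), 5 = T(3), 6 = T(2), 7 = T(8), 8 = T(1), 9 = T(9), 10 = T(11), 11 = T(7).
Thus T is surjective.
The image of T is {1, 2, 3, 4, 5, 6, 7, 8, 9, 10, 11}, which has 11 elements.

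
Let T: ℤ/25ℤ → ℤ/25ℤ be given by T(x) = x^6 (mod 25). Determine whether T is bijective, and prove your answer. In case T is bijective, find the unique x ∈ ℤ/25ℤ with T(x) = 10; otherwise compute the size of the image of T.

T(0) = 0^6 = 0.
T(5): Repeated squaring mod 25: 5^1 ≡ 5, 5^2 ≡ 5² = 25 ≡ 0, 5^4 ≡ 0² = 0. Since 6 = 4 + 2, 5^6 ≡ 0·0: 0·0 = 0. So 5^6 ≡ 0 (mod 25).
So T(0) = T(5) = 0 while 0 ≠ 5, hence T is not injective, hence not bijective.
Since T is not bijective, we determine |image(T)|. Computing x^6 mod 25 for each x (by repeated squaring, reducing mod 25 at every step), the values T(0), T(1), …, T(24) are: 0, 1, 14, 4, 21, 0, 6, 24, 19, 16, 0, 11, 9, 9, 11, 0, 16, 19, 24, 6, 0, 21, 4, 14, 1.
The distinct values are {0, 1, 4, 6, 9, 11, 14, 16, 19, 21, 24}; there are 11 of them.

11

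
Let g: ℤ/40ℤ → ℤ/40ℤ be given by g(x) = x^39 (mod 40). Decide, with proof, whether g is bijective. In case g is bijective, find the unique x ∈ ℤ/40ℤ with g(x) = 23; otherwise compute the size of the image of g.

g(0) = 0^39 = 0.
g(10): Repeated squaring mod 40: 10^1 ≡ 10, 10^2 ≡ 10² = 100 ≡ 20, 10^4 ≡ 20² = 400 ≡ 0, 10^8 ≡ 0² = 0, 10^16 ≡ 0² = 0, 10^32 ≡ 0² = 0. Since 39 = 32 + 4 + 2 + 1, 10^39 ≡ 0·0·20·10: 0·0 = 0, then 0·20 = 0, then 0·10 = 0. So 10^39 ≡ 0 (mod 40).
So g(0) = g(10) = 0 while 0 ≠ 10, thus g is not injective, hence not bijective.
Since g is not bijective, we determine |image(g)|. Computing x^39 mod 40 for each x (by repeated squaring, reducing mod 40 at every step), the values g(0), g(1), …, g(39) are: 0, 1, 8, 27, 24, 5, 16, 23, 32, 9, 0, 11, 8, 37, 24, 15, 16, 33, 32, 19, 0, 21, 8, 7, 24, 25, 16, 3, 32, 29, 0, 31, 8, 17, 24, 35, 16, 13, 32, 39.
The distinct values are {0, 1, 3, 5, 7, 8, 9, 11, 13, 15, 16, 17, 19, 21, 23, 24, 25, 27, 29, 31, 32, 33, 35, 37, 39}; there are 25 of them.

25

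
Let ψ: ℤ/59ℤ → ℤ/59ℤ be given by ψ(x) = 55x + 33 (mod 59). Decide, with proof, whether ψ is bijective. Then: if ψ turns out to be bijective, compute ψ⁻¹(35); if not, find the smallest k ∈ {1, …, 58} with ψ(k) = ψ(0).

Suppose ψ(s) = ψ(t) in ℤ/59ℤ. Then 55s + 33 ≡ 55t + 33 (mod 59), thus 55(s − t) ≡ 0 (mod 59).
Since gcd(55, 59) = 1, 55 is invertible modulo 59, therefore s − t ≡ 0 (mod 59), i.e. s = t.
We now compute 55⁻¹ mod 59 explicitly. Euclid's algorithm: 59 = 1·55 + 4, 55 = 13·4 + 3, 4 = 1·3 + 1; back-substituting gives 1 = 44·55 − 41·59, so 55⁻¹ ≡ 44 (mod 59).
For any y ∈ ℤ/59ℤ, x = 44(y − 33) mod 59 satisfies ψ(x) = 55·44(y − 33) + 33 ≡ y (since 55·44 ≡ 1 mod 59). So every y has a preimage.
Thus ψ is bijective.
Since ψ is bijective, we compute ψ⁻¹(35): solve 55x + 33 ≡ 35 (mod 59), i.e. 55x ≡ 2 (mod 59).
Multiplying by 55⁻¹ = 44 gives x ≡ 44·2 = 88 = 1·59 + 29 ≡ 29 (mod 59).
Check: ψ(29) = 55·29 + 33 = 1628 = 27·59 + 35 ≡ 35 (mod 59).

29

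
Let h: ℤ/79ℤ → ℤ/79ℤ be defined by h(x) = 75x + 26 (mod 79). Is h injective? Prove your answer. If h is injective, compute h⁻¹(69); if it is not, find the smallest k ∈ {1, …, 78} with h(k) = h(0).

If h(u) = h(v), then 75u ≡ 75v (mod 79). Because gcd(75, 79) = 1, we may cancel 75 to get u ≡ v (mod 79).
Thus h is injective.
We now compute 75⁻¹ mod 79 explicitly. Euclid's algorithm: 79 = 1·75 + 4, 75 = 18·4 + 3, 4 = 1·3 + 1; back-substituting gives 1 = 59·75 − 56·79, so 75⁻¹ ≡ 59 (mod 79).
Since h is injective, we find h⁻¹(69): we need 75x ≡ 69 − 26 ≡ 43 (mod 79). Using 75⁻¹ = 59: x ≡ 59·43 = 2537 = 32·79 + 9, so x = 9.
Check: h(9) = 75·9 + 26 = 701 = 8·79 + 69 ≡ 69 (mod 79).

9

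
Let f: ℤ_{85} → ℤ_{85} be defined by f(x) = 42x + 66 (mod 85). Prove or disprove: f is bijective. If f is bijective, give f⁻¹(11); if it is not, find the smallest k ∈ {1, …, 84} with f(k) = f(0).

25

Suppose f(x_1) = f(x_2) in ℤ_{85}. Then 42x_1 + 66 ≡ 42x_2 + 66 (mod 85), therefore 42(x_1 − x_2) ≡ 0 (mod 85).
Since gcd(42, 85) = 1, 42 is invertible modulo 85, therefore x_1 − x_2 ≡ 0 (mod 85), i.e. x_1 = x_2.
We now compute 42⁻¹ mod 85 explicitly. Euclid's algorithm: 85 = 2·42 + 1; back-substituting gives 1 = 83·42 − 41·85, so 42⁻¹ ≡ 83 (mod 85).
For any y ∈ ℤ_{85}, x = 83(y − 66) mod 85 satisfies f(x) = 42·83(y − 66) + 66 ≡ y (since 42·83 ≡ 1 mod 85). So every y has a preimage.
So f is bijective.
Since f is bijective, we find f⁻¹(11): we need 42x ≡ 11 − 66 ≡ 30 (mod 85). Using 42⁻¹ = 83: x ≡ 83·30 = 2490 = 29·85 + 25, so x = 25.
Check: f(25) = 42·25 + 66 = 1116 = 13·85 + 11 ≡ 11 (mod 85).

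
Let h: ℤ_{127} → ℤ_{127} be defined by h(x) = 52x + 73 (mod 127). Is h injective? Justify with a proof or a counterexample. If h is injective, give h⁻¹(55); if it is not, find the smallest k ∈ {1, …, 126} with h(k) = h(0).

112

If h(u) = h(v), then 52u ≡ 52v (mod 127). Because gcd(52, 127) = 1, we may cancel 52 to get u ≡ v (mod 127).
So h is injective.
We now compute 52⁻¹ mod 127 explicitly. Euclid's algorithm: 127 = 2·52 + 23, 52 = 2·23 + 6, 23 = 3·6 + 5, 6 = 1·5 + 1; back-substituting gives 1 = 22·52 − 9·127, so 52⁻¹ ≡ 22 (mod 127).
Since h is injective, we find h⁻¹(55): we need 52x ≡ 55 − 73 ≡ 109 (mod 127). Using 52⁻¹ = 22: x ≡ 22·109 = 2398 = 18·127 + 112, so x = 112.
Check: h(112) = 52·112 + 73 = 5897 = 46·127 + 55 ≡ 55 (mod 127).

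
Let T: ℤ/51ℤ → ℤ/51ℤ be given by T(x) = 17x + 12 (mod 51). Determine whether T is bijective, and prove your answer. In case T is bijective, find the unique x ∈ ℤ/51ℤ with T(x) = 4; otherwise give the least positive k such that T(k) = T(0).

3

Recall that injectivity means: for all s, t in the domain, T(s) = T(t) implies s = t.
We have gcd(17, 51) = 17 > 1. Taking s = 0 and t = 3: T(0) = 12 and T(3) = 17·3 + 12 = 63 ≡ 12 (mod 51).
So T(0) = T(3) while 0 ≠ 3, thus T is not injective, hence not bijective.
Since T is not bijective, we find the least positive k with T(k) = T(0): this means 17k ≡ 0 (mod 51), i.e. 51 ∣ 17k. Since gcd(17, 51) = 17, dividing through by 17 this holds exactly when 3 ∣ k.
The smallest positive such k is 3.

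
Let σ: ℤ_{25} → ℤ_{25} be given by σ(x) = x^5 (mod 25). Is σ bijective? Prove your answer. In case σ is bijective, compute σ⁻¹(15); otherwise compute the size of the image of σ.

5

σ(0) = 0^5 = 0.
σ(5): Repeated squaring mod 25: 5^1 ≡ 5, 5^2 ≡ 5² = 25 ≡ 0, 5^4 ≡ 0² = 0. Since 5 = 4 + 1, 5^5 ≡ 0·5: 0·5 = 0. So 5^5 ≡ 0 (mod 25).
So σ(0) = σ(5) = 0 while 0 ≠ 5, hence σ is not injective, hence not bijective.
Since σ is not bijective, we determine |image(σ)|. Computing x^5 mod 25 for each x (by repeated squaring, reducing mod 25 at every step), the values σ(0), σ(1), …, σ(24) are: 0, 1, 7, 18, 24, 0, 1, 7, 18, 24, 0, 1, 7, 18, 24, 0, 1, 7, 18, 24, 0, 1, 7, 18, 24.
The distinct values are {0, 1, 7, 18, 24}; there are 5 of them.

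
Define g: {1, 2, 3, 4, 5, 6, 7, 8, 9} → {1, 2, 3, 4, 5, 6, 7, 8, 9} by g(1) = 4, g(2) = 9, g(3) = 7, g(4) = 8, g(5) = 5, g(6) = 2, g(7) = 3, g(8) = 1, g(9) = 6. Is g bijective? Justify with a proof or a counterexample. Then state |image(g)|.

9

The values 4, 9, 7, 8, 5, 2, 3, 1, 6 are a permutation of {1, 2, 3, 4, 5, 6, 7, 8, 9}: each element appears exactly once.
So g is injective and surjective, hence bijective.
The image of g is {1, 2, 3, 4, 5, 6, 7, 8, 9}, which has 9 elements.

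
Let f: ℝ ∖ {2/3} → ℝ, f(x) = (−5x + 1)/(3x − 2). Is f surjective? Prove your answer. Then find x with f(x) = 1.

3/8

If f(x) = −5/3, cross-multiplying gives 3(−5x + 1) = −5(3x − 2), which simplifies to 3 = 10 — false.  So −5/3 has no preimage and f is not surjective.
Solving f(x) = 1: cross-multiplying gives −5x + 1 = 1(3x − 2), which rearranges to −8x = −3, so x = 3/8.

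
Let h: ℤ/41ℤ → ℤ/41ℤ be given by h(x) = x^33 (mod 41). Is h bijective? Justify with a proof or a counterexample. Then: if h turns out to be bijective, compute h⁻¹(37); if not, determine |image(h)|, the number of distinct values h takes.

16

Since 41 is prime, the nonzero elements of ℤ/41ℤ form a cyclic group of order 40.
As gcd(33, 40) = 1, raising to the 33rd power is a bijection on this group: if s^33 ≡ t^33 then (st^{−1})^33 = 1, and the only element of order dividing gcd(33, 40) = 1 is 1, so s = t.
With h(0) = 0 this makes h injective on all of ℤ/41ℤ, hence bijective (finite equal-size domain and codomain). In particular h is bijective.
Since h is bijective, we find the preimage of 37. The inverse of x ↦ x^33 on (ℤ/41ℤ)^× is x ↦ x^17, because 33·17 = 561 = 14·40 + 1 ≡ 1 (mod 40) and x^{40} = 1 for x ≠ 0 (Fermat). So h⁻¹(37) = 37^17 mod 41.
Repeated squaring mod 41: 37^1 ≡ 37, 37^2 ≡ 37² = 1369 ≡ 16, 37^4 ≡ 16² = 256 ≡ 10, 37^8 ≡ 10² = 100 ≡ 18, 37^16 ≡ 18² = 324 ≡ 37. Since 17 = 16 + 1, 37^17 ≡ 37·37: 37·37 = 1369 ≡ 16. So 37^17 ≡ 16 (mod 41).
Hence h⁻¹(37) = 16.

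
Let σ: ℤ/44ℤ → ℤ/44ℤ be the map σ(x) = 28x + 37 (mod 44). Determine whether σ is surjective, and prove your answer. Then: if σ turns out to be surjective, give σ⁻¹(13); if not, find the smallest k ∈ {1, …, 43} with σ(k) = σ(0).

11

Recall: surjectivity means every element of the codomain has a preimage under σ.
Since gcd(28, 44) = 4, we have 28x ≡ 0 (mod 4) for all x, so σ(x) ≡ 1 (mod 4).
But 0 ≢ 1 (mod 4), so 0 ∈ ℤ/44ℤ has no preimage. Hence σ is not surjective.
Since σ is not surjective, we find the least positive k with σ(k) = σ(0): this means 28k ≡ 0 (mod 44), i.e. 44 ∣ 28k. Since gcd(28, 44) = 4, dividing through by 4 this holds exactly when 11 ∣ 7k, and as gcd(7, 11) = 1, exactly when 11 ∣ k.
The smallest positive such k is 11.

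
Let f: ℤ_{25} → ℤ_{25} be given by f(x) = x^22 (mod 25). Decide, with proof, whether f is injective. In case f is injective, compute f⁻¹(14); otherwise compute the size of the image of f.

11

f(0) = 0^22 = 0.
f(5): Repeated squaring mod 25: 5^1 ≡ 5, 5^2 ≡ 5² = 25 ≡ 0, 5^4 ≡ 0² = 0, 5^8 ≡ 0² = 0, 5^16 ≡ 0² = 0. Since 22 = 16 + 4 + 2, 5^22 ≡ 0·0·0: 0·0 = 0, then 0·0 = 0. So 5^22 ≡ 0 (mod 25).
So f(0) = f(5) = 0 while 0 ≠ 5, thus f is not injective.
Since f is not injective, we determine |image(f)|. Computing x^22 mod 25 for each x (by repeated squaring, reducing mod 25 at every step), the values f(0), f(1), …, f(24) are: 0, 1, 4, 9, 16, 0, 11, 24, 14, 6, 0, 21, 19, 19, 21, 0, 6, 14, 24, 11, 0, 16, 9, 4, 1.
The distinct values are {0, 1, 4, 6, 9, 11, 14, 16, 19, 21, 24}; there are 11 of them.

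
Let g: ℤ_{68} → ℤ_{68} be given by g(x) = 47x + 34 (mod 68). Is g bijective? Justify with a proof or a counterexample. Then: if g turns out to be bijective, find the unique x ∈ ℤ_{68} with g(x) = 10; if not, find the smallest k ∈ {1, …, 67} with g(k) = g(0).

40

Recall that injectivity means: for all a, b in the domain, g(a) = g(b) implies a = b.
If g(a) = g(b), then 47a ≡ 47b (mod 68). Because gcd(47, 68) = 1, we may cancel 47 to get a ≡ b (mod 68).
We now compute 47⁻¹ mod 68 explicitly. Euclid's algorithm: 68 = 1·47 + 21, 47 = 2·21 + 5, 21 = 4·5 + 1; back-substituting gives 1 = 55·47 − 38·68, so 47⁻¹ ≡ 55 (mod 68).
For any y ∈ ℤ_{68}, x = 55(y − 34) mod 68 satisfies g(x) = 47·55(y − 34) + 34 ≡ y (since 47·55 ≡ 1 mod 68). So every y has a preimage.
Hence g is bijective.
Since g is bijective, we compute g⁻¹(10): solve 47x + 34 ≡ 10 (mod 68), i.e. 47x ≡ 44 (mod 68).
Multiplying by 47⁻¹ = 55 gives x ≡ 55·44 = 2420 = 35·68 + 40 ≡ 40 (mod 68).
Check: g(40) = 47·40 + 34 = 1914 = 28·68 + 10 ≡ 10 (mod 68).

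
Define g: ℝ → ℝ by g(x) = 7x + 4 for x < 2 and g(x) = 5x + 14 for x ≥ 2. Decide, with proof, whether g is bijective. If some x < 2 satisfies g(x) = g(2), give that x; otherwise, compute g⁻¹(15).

11/7

Both pieces are strictly increasing (slopes 7 and 5), so each is injective on its own interval.
The left piece maps (−∞, 2) onto (−∞, 18); the right piece maps [2, ∞) onto [24, ∞).
The images leave a gap (18 has no preimage), so g is not surjective, hence not bijective.
Because the two images are disjoint, no x < 2 has g(x) = g(2), so we compute g⁻¹(15): 15 lies in (−∞, 18), so solve 7x + 4 = 15: x = (15 − 4)/7 = 11/7.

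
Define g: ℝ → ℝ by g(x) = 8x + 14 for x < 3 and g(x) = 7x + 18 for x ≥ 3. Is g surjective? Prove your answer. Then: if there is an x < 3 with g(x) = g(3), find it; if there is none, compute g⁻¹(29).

15/8

Both pieces are strictly increasing (slopes 8 and 7), so each is injective on its own interval.
The left piece maps (−∞, 3) onto (−∞, 38); the right piece maps [3, ∞) onto [39, ∞).
The union (−∞, 38) ∪ [39, ∞) omits the interval between 38 and 39; in particular 38 has no preimage. So g is not surjective.
Because the two images are disjoint, no x < 3 has g(x) = g(3), so we compute g⁻¹(29): 29 lies in (−∞, 38), so solve 8x + 14 = 29: x = (29 − 14)/8 = 15/8.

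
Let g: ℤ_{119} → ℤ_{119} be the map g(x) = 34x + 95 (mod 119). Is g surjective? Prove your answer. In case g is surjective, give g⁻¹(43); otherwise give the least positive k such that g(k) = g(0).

7

Recall that surjectivity means every element of the codomain has a preimage under g.
Since gcd(34, 119) = 17, we have 34x ≡ 0 (mod 17) for all x, so g(x) ≡ 10 (mod 17).
But 0 ≢ 10 (mod 17), so 0 ∈ ℤ_{119} has no preimage. Thus g is not surjective.
Since g is not surjective, we find the least positive k with g(k) = g(0): this means 34k ≡ 0 (mod 119), i.e. 119 ∣ 34k. Since gcd(34, 119) = 17, dividing through by 17 this holds exactly when 7 ∣ 2k, and as gcd(2, 7) = 1, exactly when 7 ∣ k.
The smallest positive such k is 7.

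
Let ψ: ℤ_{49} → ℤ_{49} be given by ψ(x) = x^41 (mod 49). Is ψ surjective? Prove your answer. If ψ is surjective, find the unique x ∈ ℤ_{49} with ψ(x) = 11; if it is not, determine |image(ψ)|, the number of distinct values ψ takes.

ψ(0) = 0^41 = 0.
ψ(7): Repeated squaring mod 49: 7^1 ≡ 7, 7^2 ≡ 7² = 49 ≡ 0, 7^4 ≡ 0² = 0, 7^8 ≡ 0² = 0, 7^16 ≡ 0² = 0, 7^32 ≡ 0² = 0. Since 41 = 32 + 8 + 1, 7^41 ≡ 0·0·7: 0·0 = 0, then 0·7 = 0. So 7^41 ≡ 0 (mod 49).
So ψ(0) = ψ(7) = 0 while 0 ≠ 7, hence ψ is not injective.
A non-injective map from the 49-element set ℤ_{49} to itself takes at most 48 distinct values, so it cannot be surjective. So ψ is not surjective.
Since ψ is not surjective, we determine |image(ψ)|. Computing x^41 mod 49 for each x (by repeated squaring, reducing mod 49 at every step), the values ψ(0), ψ(1), …, ψ(48) are: 0, 1, 25, 33, 37, 10, 41, 0, 43, 11, 5, 9, 45, 34, 0, 36, 46, 26, 30, 31, 27, 0, 29, 32, 47, 2, 17, 20, 0, 22, 18, 19, 23, 3, 13, 0, 15, 4, 40, 44, 38, 6, 0, 8, 39, 12, 16, 24, 48.
The distinct values are {0, 1, 2, 3, 4, 5, 6, 8, 9, 10, 11, 12, 13, 15, 16, 17, 18, 19, 20, 22, 23, 24, 25, 26, 27, 29, 30, 31, 32, 33, 34, 36, 37, 38, 39, 40, 41, 43, 44, 45, 46, 47, 48}; there are 43 of them.

43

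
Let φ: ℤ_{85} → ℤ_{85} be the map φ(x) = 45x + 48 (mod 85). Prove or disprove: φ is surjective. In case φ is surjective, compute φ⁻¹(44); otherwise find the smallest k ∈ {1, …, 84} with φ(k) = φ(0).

17

Since gcd(45, 85) = 5, we have 45x ≡ 0 (mod 5) for all x, so φ(x) ≡ 3 (mod 5).
But 0 ≢ 3 (mod 5), so 0 ∈ ℤ_{85} has no preimage. So φ is not surjective.
Since φ is not surjective, we find the least positive k with φ(k) = φ(0): this means 45k ≡ 0 (mod 85), i.e. 85 ∣ 45k. Since gcd(45, 85) = 5, dividing through by 5 this holds exactly when 17 ∣ 9k, and as gcd(9, 17) = 1, exactly when 17 ∣ k.
The smallest positive such k is 17.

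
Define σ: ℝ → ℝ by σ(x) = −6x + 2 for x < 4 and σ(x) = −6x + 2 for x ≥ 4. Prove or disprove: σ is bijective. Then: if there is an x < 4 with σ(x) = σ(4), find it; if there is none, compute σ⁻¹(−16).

Both pieces are strictly decreasing (slopes −6 and −6), so each is injective on its own interval.
The left piece maps (−∞, 4) onto (−22, ∞); the right piece maps [4, ∞) onto (−∞, −22].
Since −22 = −22, the images partition ℝ: σ is injective and surjective, hence bijective.
Because the two images are disjoint, no x < 4 has σ(x) = σ(4), so we compute σ⁻¹(−16): −16 lies in (−22, ∞), so solve −6x + 2 = −16: x = (−16 − 2)/(−6) = 3.

3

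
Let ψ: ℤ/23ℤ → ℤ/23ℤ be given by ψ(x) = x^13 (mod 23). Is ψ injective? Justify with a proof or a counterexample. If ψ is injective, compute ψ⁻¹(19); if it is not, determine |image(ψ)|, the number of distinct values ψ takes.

21

Since 23 is prime, the nonzero elements of ℤ/23ℤ form a cyclic group of order 22.
As gcd(13, 22) = 1, raising to the 13th power is a bijection on this group: if x_1^13 ≡ x_2^13 then (x_1x_2^{−1})^13 = 1, and the only element of order dividing gcd(13, 22) = 1 is 1, so x_1 = x_2.
With ψ(0) = 0 this makes ψ injective on all of ℤ/23ℤ, hence bijective (finite equal-size domain and codomain). In particular ψ is injective.
Since ψ is injective, we find the preimage of 19. The inverse of x ↦ x^13 on (ℤ/23ℤ)^× is x ↦ x^17, because 13·17 = 221 = 10·22 + 1 ≡ 1 (mod 22) and x^{22} = 1 for x ≠ 0 (Fermat). So ψ⁻¹(19) = 19^17 mod 23.
Repeated squaring mod 23: 19^1 ≡ 19, 19^2 ≡ 19² = 361 ≡ 16, 19^4 ≡ 16² = 256 ≡ 3, 19^8 ≡ 3² = 9, 19^16 ≡ 9² = 81 ≡ 12. Since 17 = 16 + 1, 19^17 ≡ 12·19: 12·19 = 228 ≡ 21. So 19^17 ≡ 21 (mod 23).
Hence ψ⁻¹(19) = 21.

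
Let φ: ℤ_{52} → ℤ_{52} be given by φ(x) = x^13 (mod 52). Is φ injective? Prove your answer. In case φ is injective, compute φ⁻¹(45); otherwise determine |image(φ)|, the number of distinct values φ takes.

φ(0) = 0^13 = 0.
φ(26): Repeated squaring mod 52: 26^1 ≡ 26, 26^2 ≡ 26² = 676 ≡ 0, 26^4 ≡ 0² = 0, 26^8 ≡ 0² = 0. Since 13 = 8 + 4 + 1, 26^13 ≡ 0·0·26: 0·0 = 0, then 0·26 = 0. So 26^13 ≡ 0 (mod 52).
So φ(0) = φ(26) = 0 while 0 ≠ 26, therefore φ is not injective.
Since φ is not injective, we determine |image(φ)|. Computing x^13 mod 52 for each x (by repeated squaring, reducing mod 52 at every step), the values φ(0), φ(1), …, φ(51) are: 0, 1, 28, 3, 4, 5, 32, 7, 8, 9, 36, 11, 12, 13, 40, 15, 16, 17, 44, 19, 20, 21, 48, 23, 24, 25, 0, 27, 28, 29, 4, 31, 32, 33, 8, 35, 36, 37, 12, 39, 40, 41, 16, 43, 44, 45, 20, 47, 48, 49, 24, 51.
The distinct values are {0, 1, 3, 4, 5, 7, 8, 9, 11, 12, 13, 15, 16, 17, 19, 20, 21, 23, 24, 25, 27, 28, 29, 31, 32, 33, 35, 36, 37, 39, 40, 41, 43, 44, 45, 47, 48, 49, 51}; there are 39 of them.

39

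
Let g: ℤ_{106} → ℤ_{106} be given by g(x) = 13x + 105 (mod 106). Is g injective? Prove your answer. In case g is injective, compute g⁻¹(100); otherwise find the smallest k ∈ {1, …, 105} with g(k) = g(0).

Suppose g(u) = g(v) in ℤ_{106}. Then 13u + 105 ≡ 13v + 105 (mod 106), hence 13(u − v) ≡ 0 (mod 106).
Since gcd(13, 106) = 1, 13 is invertible modulo 106, thus u − v ≡ 0 (mod 106), i.e. u = v.
So g is injective.
We now compute 13⁻¹ mod 106 explicitly. Euclid's algorithm: 106 = 8·13 + 2, 13 = 6·2 + 1; back-substituting gives 1 = 49·13 − 6·106, so 13⁻¹ ≡ 49 (mod 106).
Since g is injective, we find g⁻¹(100): we need 13x ≡ 100 − 105 ≡ 101 (mod 106). Using 13⁻¹ = 49: x ≡ 49·101 = 4949 = 46·106 + 73, so x = 73.
Check: g(73) = 13·73 + 105 = 1054 = 9·106 + 100 ≡ 100 (mod 106).

73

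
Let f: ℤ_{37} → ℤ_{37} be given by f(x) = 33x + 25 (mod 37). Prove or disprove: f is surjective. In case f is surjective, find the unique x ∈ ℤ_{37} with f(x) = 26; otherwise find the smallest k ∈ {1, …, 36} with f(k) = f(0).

Recall that f is surjective if every y in the codomain equals f(x) for some x in the domain.
Since gcd(33, 37) = 1, 33 is invertible modulo 37. Euclid's algorithm: 37 = 1·33 + 4, 33 = 8·4 + 1; back-substituting gives 1 = 9·33 − 8·37, so 33⁻¹ ≡ 9 (mod 37).
For any y ∈ ℤ_{37}, x = 9(y − 25) mod 37 satisfies f(x) = 33·9(y − 25) + 25 ≡ y (since 33·9 ≡ 1 mod 37). So every y has a preimage.
So f is surjective.
Since f is surjective, we find f⁻¹(26): we need 33x ≡ 26 − 25 ≡ 1 (mod 37). Using 33⁻¹ = 9: x ≡ 9·1 = 9, so x = 9.
Check: f(9) = 33·9 + 25 = 322 = 8·37 + 26 ≡ 26 (mod 37).

9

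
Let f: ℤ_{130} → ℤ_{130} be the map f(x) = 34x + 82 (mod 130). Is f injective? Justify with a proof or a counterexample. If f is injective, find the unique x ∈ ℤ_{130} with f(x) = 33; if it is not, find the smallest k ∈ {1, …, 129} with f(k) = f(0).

65

We have gcd(34, 130) = 2 > 1. Taking x_1 = 0 and x_2 = 65: f(0) = 82 and f(65) = 34·65 + 82 = 2292 ≡ 82 (mod 130).
So f(0) = f(65) while 0 ≠ 65, thus f is not injective.
Since f is not injective, we find the least positive k with f(k) = f(0): this means 34k ≡ 0 (mod 130), i.e. 130 ∣ 34k. Since gcd(34, 130) = 2, dividing through by 2 this holds exactly when 65 ∣ 17k, and as gcd(17, 65) = 1, exactly when 65 ∣ k.
The smallest positive such k is 65.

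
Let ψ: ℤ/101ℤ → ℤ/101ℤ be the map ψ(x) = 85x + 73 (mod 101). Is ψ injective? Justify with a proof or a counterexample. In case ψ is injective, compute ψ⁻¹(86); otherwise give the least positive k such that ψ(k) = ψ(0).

By definition, ψ is injective if ψ(a) = ψ(b) implies a = b.
If ψ(a) = ψ(b), then 85a ≡ 85b (mod 101). Because gcd(85, 101) = 1, we may cancel 85 to get a ≡ b (mod 101).
So ψ is injective.
We now compute 85⁻¹ mod 101 explicitly. Euclid's algorithm: 101 = 1·85 + 16, 85 = 5·16 + 5, 16 = 3·5 + 1; back-substituting gives 1 = 82·85 − 69·101, so 85⁻¹ ≡ 82 (mod 101).
Since ψ is injective, we compute ψ⁻¹(86): solve 85x + 73 ≡ 86 (mod 101), i.e. 85x ≡ 13 (mod 101).
Multiplying by 85⁻¹ = 82 gives x ≡ 82·13 = 1066 = 10·101 + 56 ≡ 56 (mod 101).
Check: ψ(56) = 85·56 + 73 = 4833 = 47·101 + 86 ≡ 86 (mod 101).

56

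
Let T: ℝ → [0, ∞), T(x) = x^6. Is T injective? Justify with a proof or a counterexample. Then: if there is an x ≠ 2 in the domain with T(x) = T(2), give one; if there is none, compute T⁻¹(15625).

T(2) = 64 = (−2)^6 = T(−2) (since 6 is even), with 2 ≠ −2. So T is not injective.
For the follow-up, such an x exists: taking x = −2 ∈ ℝ gives T(−2) = 64 = T(2) with −2 ≠ 2.

-2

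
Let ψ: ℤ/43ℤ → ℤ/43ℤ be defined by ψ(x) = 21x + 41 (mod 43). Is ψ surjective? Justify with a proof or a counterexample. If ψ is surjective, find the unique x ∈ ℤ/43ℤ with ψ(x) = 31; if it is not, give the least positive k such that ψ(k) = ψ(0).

Since gcd(21, 43) = 1, 21 is invertible modulo 43. Euclid's algorithm: 43 = 2·21 + 1; back-substituting gives 1 = 41·21 − 20·43, so 21⁻¹ ≡ 41 (mod 43).
For any y ∈ ℤ/43ℤ, x = 41(y − 41) mod 43 satisfies ψ(x) = 21·41(y − 41) + 41 ≡ y (since 21·41 ≡ 1 mod 43). So every y has a preimage.
Hence ψ is surjective.
Since ψ is surjective, we compute ψ⁻¹(31): solve 21x + 41 ≡ 31 (mod 43), i.e. 21x ≡ 33 (mod 43).
Multiplying by 21⁻¹ = 41 gives x ≡ 41·33 = 1353 = 31·43 + 20 ≡ 20 (mod 43).
Check: ψ(20) = 21·20 + 41 = 461 = 10·43 + 31 ≡ 31 (mod 43).

20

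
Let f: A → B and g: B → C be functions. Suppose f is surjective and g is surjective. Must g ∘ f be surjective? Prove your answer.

Let c ∈ C. Since g is surjective, there is b ∈ B with g(b) = c. Since f is surjective, there is a ∈ A with f(a) = b.
Then (g ∘ f)(a) = g(b) = c. Hence g ∘ f is surjective.

surjective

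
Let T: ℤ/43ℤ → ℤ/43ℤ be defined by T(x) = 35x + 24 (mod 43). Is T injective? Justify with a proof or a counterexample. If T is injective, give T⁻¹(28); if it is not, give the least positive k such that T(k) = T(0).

If T(a) = T(b), then 35a ≡ 35b (mod 43). Because gcd(35, 43) = 1, we may cancel 35 to get a ≡ b (mod 43).
Thus T is injective.
We now compute 35⁻¹ mod 43 explicitly. Euclid's algorithm: 43 = 1·35 + 8, 35 = 4·8 + 3, 8 = 2·3 + 2, 3 = 1·2 + 1; back-substituting gives 1 = 16·35 − 13·43, so 35⁻¹ ≡ 16 (mod 43).
Since T is injective, we find T⁻¹(28): we need 35x ≡ 28 − 24 ≡ 4 (mod 43). Using 35⁻¹ = 16: x ≡ 16·4 = 64 = 1·43 + 21, so x = 21.
Check: T(21) = 35·21 + 24 = 759 = 17·43 + 28 ≡ 28 (mod 43).

21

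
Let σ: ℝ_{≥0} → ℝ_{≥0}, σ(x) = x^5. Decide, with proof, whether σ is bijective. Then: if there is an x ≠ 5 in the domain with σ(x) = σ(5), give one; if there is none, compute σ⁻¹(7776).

6

On ℝ_{≥0}, x ↦ x^5 is strictly increasing (injective) and for any y ∈ ℝ_{≥0} the 5th root y^{1/5} lies in ℝ_{≥0} (surjective). So σ is bijective.
Since x ↦ x^5 is strictly increasing on ℝ_{≥0}, it is injective there, so no x ≠ 5 in the domain has σ(x) = σ(5). We therefore compute σ⁻¹(7776) = 7776^{1/5} = 6 (indeed 6^5 = 7776).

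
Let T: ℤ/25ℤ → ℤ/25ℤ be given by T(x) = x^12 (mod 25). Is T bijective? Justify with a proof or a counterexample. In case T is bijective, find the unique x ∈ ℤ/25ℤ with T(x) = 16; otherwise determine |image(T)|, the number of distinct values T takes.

6

T(3): Repeated squaring mod 25: 3^1 ≡ 3, 3^2 ≡ 3² = 9, 3^4 ≡ 9² = 81 ≡ 6, 3^8 ≡ 6² = 36 ≡ 11. Since 12 = 8 + 4, 3^12 ≡ 11·6: 11·6 = 66 ≡ 16. So 3^12 ≡ 16 (mod 25).
T(4): Repeated squaring mod 25: 4^1 ≡ 4, 4^2 ≡ 4² = 16, 4^4 ≡ 16² = 256 ≡ 6, 4^8 ≡ 6² = 36 ≡ 11. Since 12 = 8 + 4, 4^12 ≡ 11·6: 11·6 = 66 ≡ 16. So 4^12 ≡ 16 (mod 25).
So T(3) = T(4) = 16 while 3 ≠ 4, so T is not injective, hence not bijective.
Since T is not bijective, we determine |image(T)|. Computing x^12 mod 25 for each x (by repeated squaring, reducing mod 25 at every step), the values T(0), T(1), …, T(24) are: 0, 1, 21, 16, 16, 0, 11, 1, 11, 6, 0, 21, 6, 6, 21, 0, 6, 11, 1, 11, 0, 16, 16, 21, 1.
The distinct values are {0, 1, 6, 11, 16, 21}; there are 6 of them.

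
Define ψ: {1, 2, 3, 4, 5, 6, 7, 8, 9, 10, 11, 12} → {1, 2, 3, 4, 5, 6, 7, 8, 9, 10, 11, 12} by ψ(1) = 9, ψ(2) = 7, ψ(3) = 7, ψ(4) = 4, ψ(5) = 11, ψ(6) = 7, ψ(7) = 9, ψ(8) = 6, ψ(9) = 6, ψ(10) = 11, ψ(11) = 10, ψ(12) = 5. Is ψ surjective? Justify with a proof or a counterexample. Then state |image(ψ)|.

7

No element maps to 1, so ψ is not surjective.
The image of ψ is {4, 5, 6, 7, 9, 10, 11}, which has 7 elements.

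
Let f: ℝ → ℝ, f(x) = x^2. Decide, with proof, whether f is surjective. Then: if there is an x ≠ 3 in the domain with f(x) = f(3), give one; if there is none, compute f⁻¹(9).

Since 2 is even, x^2 ≥ 0 for all x ∈ ℝ, so −1 ∈ ℝ has no preimage. Thus f is not surjective.
For the follow-up, such an x exists: taking x = −3 ∈ ℝ gives f(−3) = 9 = f(3) with −3 ≠ 3.

-3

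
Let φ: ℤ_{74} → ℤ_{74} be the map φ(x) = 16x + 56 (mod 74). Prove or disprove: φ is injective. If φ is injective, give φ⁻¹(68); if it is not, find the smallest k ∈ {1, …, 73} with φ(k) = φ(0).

We have gcd(16, 74) = 2 > 1. Taking a = 0 and b = 37: φ(0) = 56 and φ(37) = 16·37 + 56 = 648 ≡ 56 (mod 74).
So φ(0) = φ(37) while 0 ≠ 37, so φ is not injective.
Since φ is not injective, we find the least positive k with φ(k) = φ(0): this means 16k ≡ 0 (mod 74), i.e. 74 ∣ 16k. Since gcd(16, 74) = 2, dividing through by 2 this holds exactly when 37 ∣ 8k, and as gcd(8, 37) = 1, exactly when 37 ∣ k.
The smallest positive such k is 37.

37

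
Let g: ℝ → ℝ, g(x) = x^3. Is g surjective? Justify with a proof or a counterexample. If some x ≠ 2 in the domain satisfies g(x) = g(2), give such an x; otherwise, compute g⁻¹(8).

For any y ∈ ℝ, x = y^{1/3} ∈ ℝ gives g(x) = y, so g is surjective.
Since x ↦ x^3 is strictly increasing on ℝ, it is injective there, so no x ≠ 2 in the domain has g(x) = g(2). We therefore compute g⁻¹(8) = 8^{1/3} = 2 (indeed 2^3 = 8).

2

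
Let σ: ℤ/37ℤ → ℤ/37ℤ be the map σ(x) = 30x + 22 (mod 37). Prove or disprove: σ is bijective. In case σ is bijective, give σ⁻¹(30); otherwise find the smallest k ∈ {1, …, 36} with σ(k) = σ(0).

20

Suppose σ(s) = σ(t) in ℤ/37ℤ. Then 30s + 22 ≡ 30t + 22 (mod 37), hence 30(s − t) ≡ 0 (mod 37).
Since gcd(30, 37) = 1, 30 is invertible modulo 37, therefore s − t ≡ 0 (mod 37), i.e. s = t.
We now compute 30⁻¹ mod 37 explicitly. Euclid's algorithm: 37 = 1·30 + 7, 30 = 4·7 + 2, 7 = 3·2 + 1; back-substituting gives 1 = 21·30 − 17·37, so 30⁻¹ ≡ 21 (mod 37).
For any y ∈ ℤ/37ℤ, x = 21(y − 22) mod 37 satisfies σ(x) = 30·21(y − 22) + 22 ≡ y (since 30·21 ≡ 1 mod 37). So every y has a preimage.
Hence σ is bijective.
Since σ is bijective, we find σ⁻¹(30): we need 30x ≡ 30 − 22 ≡ 8 (mod 37). Using 30⁻¹ = 21: x ≡ 21·8 = 168 = 4·37 + 20, so x = 20.
Check: σ(20) = 30·20 + 22 = 622 = 16·37 + 30 ≡ 30 (mod 37).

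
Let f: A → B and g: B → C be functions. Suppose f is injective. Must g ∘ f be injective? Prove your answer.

No. Take A = B = C = {1, 2}, f = identity (injective), and g(x) = 1 for every x.
Then (g ∘ f)(1) = 1 = (g ∘ f)(2) with 1 ≠ 2, so g ∘ f is not injective.

not injective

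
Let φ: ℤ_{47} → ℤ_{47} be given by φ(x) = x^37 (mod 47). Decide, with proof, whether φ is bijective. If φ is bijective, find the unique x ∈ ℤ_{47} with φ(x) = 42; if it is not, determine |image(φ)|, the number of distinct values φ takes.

24

Since 47 is prime, the nonzero elements of ℤ_{47} form a cyclic group of order 46.
As gcd(37, 46) = 1, raising to the 37th power is a bijection on this group: if a^37 ≡ b^37 then (ab^{−1})^37 = 1, and the only element of order dividing gcd(37, 46) = 1 is 1, so a = b.
With φ(0) = 0 this makes φ injective on all of ℤ_{47}, hence bijective (finite equal-size domain and codomain). In particular φ is bijective.
Since φ is bijective, we find the preimage of 42. The inverse of x ↦ x^37 on (ℤ_{47})^× is x ↦ x^5, because 37·5 = 185 = 4·46 + 1 ≡ 1 (mod 46) and x^{46} = 1 for x ≠ 0 (Fermat). So φ⁻¹(42) = 42^5 mod 47.
Repeated squaring mod 47: 42^1 ≡ 42, 42^2 ≡ 42² = 1764 ≡ 25, 42^4 ≡ 25² = 625 ≡ 14. Since 5 = 4 + 1, 42^5 ≡ 14·42: 14·42 = 588 ≡ 24. So 42^5 ≡ 24 (mod 47).
Hence φ⁻¹(42) = 24.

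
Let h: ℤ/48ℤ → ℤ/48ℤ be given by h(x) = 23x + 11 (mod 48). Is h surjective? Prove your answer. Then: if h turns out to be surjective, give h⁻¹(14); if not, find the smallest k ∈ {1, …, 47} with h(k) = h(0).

21

Recall: h is surjective if every y in the codomain equals h(x) for some x in the domain.
Since gcd(23, 48) = 1, 23 is invertible modulo 48. Euclid's algorithm: 48 = 2·23 + 2, 23 = 11·2 + 1; back-substituting gives 1 = 23·23 − 11·48, so 23⁻¹ ≡ 23 (mod 48).
Then y ↦ 23(y − 11) is a two-sided inverse to h, so every y ∈ ℤ/48ℤ has a preimage.
Therefore h is surjective.
Since h is surjective, we compute h⁻¹(14): solve 23x + 11 ≡ 14 (mod 48), i.e. 23x ≡ 3 (mod 48).
Multiplying by 23⁻¹ = 23 gives x ≡ 23·3 = 69 = 1·48 + 21 ≡ 21 (mod 48).
Check: h(21) = 23·21 + 11 = 494 = 10·48 + 14 ≡ 14 (mod 48).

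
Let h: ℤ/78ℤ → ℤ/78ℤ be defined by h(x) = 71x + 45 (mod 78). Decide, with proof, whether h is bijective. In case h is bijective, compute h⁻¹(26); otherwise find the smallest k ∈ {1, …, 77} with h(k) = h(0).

If h(a) = h(b), then 71a ≡ 71b (mod 78). Because gcd(71, 78) = 1, we may cancel 71 to get a ≡ b (mod 78).
We now compute 71⁻¹ mod 78 explicitly. Euclid's algorithm: 78 = 1·71 + 7, 71 = 10·7 + 1; back-substituting gives 1 = 11·71 − 10·78, so 71⁻¹ ≡ 11 (mod 78).
Then y ↦ 11(y − 45) is a two-sided inverse to h, so every y ∈ ℤ/78ℤ has a preimage.
Thus h is bijective.
Since h is bijective, we compute h⁻¹(26): solve 71x + 45 ≡ 26 (mod 78), i.e. 71x ≡ 59 (mod 78).
Multiplying by 71⁻¹ = 11 gives x ≡ 11·59 = 649 = 8·78 + 25 ≡ 25 (mod 78).
Check: h(25) = 71·25 + 45 = 1820 = 23·78 + 26 ≡ 26 (mod 78).

25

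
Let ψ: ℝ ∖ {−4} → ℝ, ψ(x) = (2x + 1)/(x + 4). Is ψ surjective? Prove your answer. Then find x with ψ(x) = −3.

If ψ(x) = 2, cross-multiplying gives 1(2x + 1) = 2(x + 4), which simplifies to 1 = 8 — false.  So 2 has no preimage and ψ is not surjective.
Solving ψ(x) = −3: cross-multiplying gives 2x + 1 = −3(x + 4), which rearranges to 5x = −13, so x = −13/5.

-13/5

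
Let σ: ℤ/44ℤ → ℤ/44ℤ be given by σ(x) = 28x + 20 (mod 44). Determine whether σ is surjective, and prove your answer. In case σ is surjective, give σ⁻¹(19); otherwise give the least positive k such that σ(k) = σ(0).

Since gcd(28, 44) = 4, we have 28x ≡ 0 (mod 4) for all x, so σ(x) ≡ 0 (mod 4).
But 1 ≢ 0 (mod 4), so 1 ∈ ℤ/44ℤ has no preimage. Hence σ is not surjective.
Since σ is not surjective, we find the least positive k with σ(k) = σ(0): this means 28k ≡ 0 (mod 44), i.e. 44 ∣ 28k. Since gcd(28, 44) = 4, dividing through by 4 this holds exactly when 11 ∣ 7k, and as gcd(7, 11) = 1, exactly when 11 ∣ k.
The smallest positive such k is 11.

11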